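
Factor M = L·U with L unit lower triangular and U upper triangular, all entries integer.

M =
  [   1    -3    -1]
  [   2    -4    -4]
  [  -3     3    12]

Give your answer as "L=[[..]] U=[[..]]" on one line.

  r1 -= 2·r0 → [0,2,-2]
  r2 -= -3·r0 → [0,-6,9]
  r2 -= -3·r1 → [0,0,3]

L=[[1,0,0],[2,1,0],[-3,-3,1]] U=[[1,-3,-1],[0,2,-2],[0,0,3]]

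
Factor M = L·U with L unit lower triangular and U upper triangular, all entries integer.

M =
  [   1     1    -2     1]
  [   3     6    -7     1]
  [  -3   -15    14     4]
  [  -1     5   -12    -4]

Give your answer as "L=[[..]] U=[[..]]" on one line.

  r1 -= 3·r0 → [0,3,-1,-2]
  r2 -= -3·r0 → [0,-12,8,7]
  r3 -= -1·r0 → [0,6,-14,-3]
  r2 -= -4·r1 → [0,0,4,-1]
  r3 -= 2·r1 → [0,0,-12,1]
  r3 -= -3·r2 → [0,0,0,-2]

L=[[1,0,0,0],[3,1,0,0],[-3,-4,1,0],[-1,2,-3,1]] U=[[1,1,-2,1],[0,3,-1,-2],[0,0,4,-1],[0,0,0,-2]]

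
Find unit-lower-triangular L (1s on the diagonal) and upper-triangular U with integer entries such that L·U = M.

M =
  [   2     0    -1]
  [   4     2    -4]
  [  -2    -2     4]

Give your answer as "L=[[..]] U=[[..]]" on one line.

  r1 -= 2·r0 → [0,2,-2]
  r2 -= -1·r0 → [0,-2,3]
  r2 -= -1·r1 → [0,0,1]

L=[[1,0,0],[2,1,0],[-1,-1,1]] U=[[2,0,-1],[0,2,-2],[0,0,1]]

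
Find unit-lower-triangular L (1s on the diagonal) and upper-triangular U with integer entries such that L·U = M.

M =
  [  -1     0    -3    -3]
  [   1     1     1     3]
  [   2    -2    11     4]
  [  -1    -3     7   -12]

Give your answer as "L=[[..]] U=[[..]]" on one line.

  r1 -= -1·r0 → [0,1,-2,0]
  r2 -= -2·r0 → [0,-2,5,-2]
  r3 -= 1·r0 → [0,-3,10,-9]
  r2 -= -2·r1 → [0,0,1,-2]
  r3 -= -3·r1 → [0,0,4,-9]
  r3 -= 4·r2 → [0,0,0,-1]

L=[[1,0,0,0],[-1,1,0,0],[-2,-2,1,0],[1,-3,4,1]] U=[[-1,0,-3,-3],[0,1,-2,0],[0,0,1,-2],[0,0,0,-1]]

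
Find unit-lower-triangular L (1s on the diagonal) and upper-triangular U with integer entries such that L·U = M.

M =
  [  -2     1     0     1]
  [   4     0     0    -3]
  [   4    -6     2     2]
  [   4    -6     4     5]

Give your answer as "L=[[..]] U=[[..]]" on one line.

  R1 -= -2·R0 → [0,2,0,-1]
  R2 -= -2·R0 → [0,-4,2,4]
  R3 -= -2·R0 → [0,-4,4,7]
  R2 -= -2·R1 → [0,0,2,2]
  R3 -= -2·R1 → [0,0,4,5]
  R3 -= 2·R2 → [0,0,0,1]

L=[[1,0,0,0],[-2,1,0,0],[-2,-2,1,0],[-2,-2,2,1]] U=[[-2,1,0,1],[0,2,0,-1],[0,0,2,2],[0,0,0,1]]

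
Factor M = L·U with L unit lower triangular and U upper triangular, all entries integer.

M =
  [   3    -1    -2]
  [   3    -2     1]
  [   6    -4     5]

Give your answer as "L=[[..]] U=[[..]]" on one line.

L=[[1,0,0],[1,1,0],[2,2,1]] U=[[3,-1,-2],[0,-1,3],[0,0,3]]

  R1 -= 1·R0 → [0,-1,3]
  R2 -= 2·R0 → [0,-2,9]
  R2 -= 2·R1 → [0,0,3]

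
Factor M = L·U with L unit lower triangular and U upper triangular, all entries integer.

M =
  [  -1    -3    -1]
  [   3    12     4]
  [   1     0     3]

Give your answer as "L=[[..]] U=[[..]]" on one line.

L=[[1,0,0],[-3,1,0],[-1,-1,1]] U=[[-1,-3,-1],[0,3,1],[0,0,3]]

  row1 -= -3·row0 → [0,3,1]
  row2 -= -1·row0 → [0,-3,2]
  row2 -= -1·row1 → [0,0,3]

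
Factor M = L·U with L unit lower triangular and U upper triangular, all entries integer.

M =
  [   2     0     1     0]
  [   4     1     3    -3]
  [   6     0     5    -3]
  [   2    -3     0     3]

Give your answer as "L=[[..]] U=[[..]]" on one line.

L=[[1,0,0,0],[2,1,0,0],[3,0,1,0],[1,-3,1,1]] U=[[2,0,1,0],[0,1,1,-3],[0,0,2,-3],[0,0,0,-3]]

  R1 -= 2·R0 → [0,1,1,-3]
  R2 -= 3·R0 → [0,0,2,-3]
  R3 -= 1·R0 → [0,-3,-1,3]
  R2 -= 0·R1 → [0,0,2,-3]
  R3 -= -3·R1 → [0,0,2,-6]
  R3 -= 1·R2 → [0,0,0,-3]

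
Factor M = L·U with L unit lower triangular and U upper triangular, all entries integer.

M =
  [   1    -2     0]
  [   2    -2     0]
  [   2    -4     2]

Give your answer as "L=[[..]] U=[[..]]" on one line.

  row1 -= 2·row0 → [0,2,0]
  row2 -= 2·row0 → [0,0,2]
  row2 -= 0·row1 → [0,0,2]

L=[[1,0,0],[2,1,0],[2,0,1]] U=[[1,-2,0],[0,2,0],[0,0,2]]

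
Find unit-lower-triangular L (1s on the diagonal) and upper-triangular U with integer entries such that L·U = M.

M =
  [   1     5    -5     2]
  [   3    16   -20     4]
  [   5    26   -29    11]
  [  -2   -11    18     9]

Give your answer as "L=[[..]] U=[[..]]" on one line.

L=[[1,0,0,0],[3,1,0,0],[5,1,1,0],[-2,-1,3,1]] U=[[1,5,-5,2],[0,1,-5,-2],[0,0,1,3],[0,0,0,2]]

  R1 -= 3·R0 → [0,1,-5,-2]
  R2 -= 5·R0 → [0,1,-4,1]
  R3 -= -2·R0 → [0,-1,8,13]
  R2 -= 1·R1 → [0,0,1,3]
  R3 -= -1·R1 → [0,0,3,11]
  R3 -= 3·R2 → [0,0,0,2]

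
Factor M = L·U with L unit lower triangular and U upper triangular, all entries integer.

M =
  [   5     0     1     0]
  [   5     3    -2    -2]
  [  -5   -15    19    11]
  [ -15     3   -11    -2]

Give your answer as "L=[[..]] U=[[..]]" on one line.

  r1 -= 1·r0 → [0,3,-3,-2]
  r2 -= -1·r0 → [0,-15,20,11]
  r3 -= -3·r0 → [0,3,-8,-2]
  r2 -= -5·r1 → [0,0,5,1]
  r3 -= 1·r1 → [0,0,-5,0]
  r3 -= -1·r2 → [0,0,0,1]

L=[[1,0,0,0],[1,1,0,0],[-1,-5,1,0],[-3,1,-1,1]] U=[[5,0,1,0],[0,3,-3,-2],[0,0,5,1],[0,0,0,1]]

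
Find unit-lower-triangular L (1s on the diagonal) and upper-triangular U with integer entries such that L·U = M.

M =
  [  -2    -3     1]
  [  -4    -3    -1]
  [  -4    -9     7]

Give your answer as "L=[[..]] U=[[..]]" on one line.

L=[[1,0,0],[2,1,0],[2,-1,1]] U=[[-2,-3,1],[0,3,-3],[0,0,2]]

  row1 -= 2·row0 → [0,3,-3]
  row2 -= 2·row0 → [0,-3,5]
  row2 -= -1·row1 → [0,0,2]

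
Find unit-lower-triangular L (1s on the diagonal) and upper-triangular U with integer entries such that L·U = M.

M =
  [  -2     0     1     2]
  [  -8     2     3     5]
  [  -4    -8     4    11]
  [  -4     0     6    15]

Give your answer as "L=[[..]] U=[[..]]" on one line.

  r1 -= 4·r0 → [0,2,-1,-3]
  r2 -= 2·r0 → [0,-8,2,7]
  r3 -= 2·r0 → [0,0,4,11]
  r2 -= -4·r1 → [0,0,-2,-5]
  r3 -= 0·r1 → [0,0,4,11]
  r3 -= -2·r2 → [0,0,0,1]

L=[[1,0,0,0],[4,1,0,0],[2,-4,1,0],[2,0,-2,1]] U=[[-2,0,1,2],[0,2,-1,-3],[0,0,-2,-5],[0,0,0,1]]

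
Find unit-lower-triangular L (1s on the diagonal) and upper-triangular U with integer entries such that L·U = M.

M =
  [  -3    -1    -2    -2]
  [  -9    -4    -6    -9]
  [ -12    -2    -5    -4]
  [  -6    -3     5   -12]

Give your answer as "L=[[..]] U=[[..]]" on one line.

L=[[1,0,0,0],[3,1,0,0],[4,-2,1,0],[2,1,3,1]] U=[[-3,-1,-2,-2],[0,-1,0,-3],[0,0,3,-2],[0,0,0,1]]

  R1 -= 3·R0 → [0,-1,0,-3]
  R2 -= 4·R0 → [0,2,3,4]
  R3 -= 2·R0 → [0,-1,9,-8]
  R2 -= -2·R1 → [0,0,3,-2]
  R3 -= 1·R1 → [0,0,9,-5]
  R3 -= 3·R2 → [0,0,0,1]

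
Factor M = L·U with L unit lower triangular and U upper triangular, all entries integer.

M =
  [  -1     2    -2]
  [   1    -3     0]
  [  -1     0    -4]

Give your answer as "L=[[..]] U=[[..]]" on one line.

L=[[1,0,0],[-1,1,0],[1,2,1]] U=[[-1,2,-2],[0,-1,-2],[0,0,2]]

  R1 -= -1·R0 → [0,-1,-2]
  R2 -= 1·R0 → [0,-2,-2]
  R2 -= 2·R1 → [0,0,2]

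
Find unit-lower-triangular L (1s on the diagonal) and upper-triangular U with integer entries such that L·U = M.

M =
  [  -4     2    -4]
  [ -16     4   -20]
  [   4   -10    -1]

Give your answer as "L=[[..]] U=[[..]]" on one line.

L=[[1,0,0],[4,1,0],[-1,2,1]] U=[[-4,2,-4],[0,-4,-4],[0,0,3]]

  row1 -= 4·row0 → [0,-4,-4]
  row2 -= -1·row0 → [0,-8,-5]
  row2 -= 2·row1 → [0,0,3]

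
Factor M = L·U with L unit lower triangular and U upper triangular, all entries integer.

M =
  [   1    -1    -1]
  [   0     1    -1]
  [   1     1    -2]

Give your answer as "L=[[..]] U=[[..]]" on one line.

  r1 -= 0·r0 → [0,1,-1]
  r2 -= 1·r0 → [0,2,-1]
  r2 -= 2·r1 → [0,0,1]

L=[[1,0,0],[0,1,0],[1,2,1]] U=[[1,-1,-1],[0,1,-1],[0,0,1]]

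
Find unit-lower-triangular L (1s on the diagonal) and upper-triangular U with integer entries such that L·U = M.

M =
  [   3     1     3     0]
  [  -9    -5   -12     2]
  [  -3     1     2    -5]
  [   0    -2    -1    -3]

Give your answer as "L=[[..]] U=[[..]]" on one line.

L=[[1,0,0,0],[-3,1,0,0],[-1,-1,1,0],[0,1,1,1]] U=[[3,1,3,0],[0,-2,-3,2],[0,0,2,-3],[0,0,0,-2]]

  r1 -= -3·r0 → [0,-2,-3,2]
  r2 -= -1·r0 → [0,2,5,-5]
  r3 -= 0·r0 → [0,-2,-1,-3]
  r2 -= -1·r1 → [0,0,2,-3]
  r3 -= 1·r1 → [0,0,2,-5]
  r3 -= 1·r2 → [0,0,0,-2]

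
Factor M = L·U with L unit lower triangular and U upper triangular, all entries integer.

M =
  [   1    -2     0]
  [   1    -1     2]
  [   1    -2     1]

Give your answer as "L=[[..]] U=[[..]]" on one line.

  row1 -= 1·row0 → [0,1,2]
  row2 -= 1·row0 → [0,0,1]
  row2 -= 0·row1 → [0,0,1]

L=[[1,0,0],[1,1,0],[1,0,1]] U=[[1,-2,0],[0,1,2],[0,0,1]]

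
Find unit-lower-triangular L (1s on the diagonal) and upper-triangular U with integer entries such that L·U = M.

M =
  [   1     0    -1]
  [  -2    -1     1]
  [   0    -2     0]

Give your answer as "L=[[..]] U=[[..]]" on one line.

L=[[1,0,0],[-2,1,0],[0,2,1]] U=[[1,0,-1],[0,-1,-1],[0,0,2]]

  row1 -= -2·row0 → [0,-1,-1]
  row2 -= 0·row0 → [0,-2,0]
  row2 -= 2·row1 → [0,0,2]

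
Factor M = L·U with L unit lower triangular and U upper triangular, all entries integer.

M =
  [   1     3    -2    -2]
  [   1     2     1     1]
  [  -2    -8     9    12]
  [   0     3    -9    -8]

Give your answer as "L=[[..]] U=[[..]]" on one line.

  R1 -= 1·R0 → [0,-1,3,3]
  R2 -= -2·R0 → [0,-2,5,8]
  R3 -= 0·R0 → [0,3,-9,-8]
  R2 -= 2·R1 → [0,0,-1,2]
  R3 -= -3·R1 → [0,0,0,1]
  R3 -= 0·R2 → [0,0,0,1]

L=[[1,0,0,0],[1,1,0,0],[-2,2,1,0],[0,-3,0,1]] U=[[1,3,-2,-2],[0,-1,3,3],[0,0,-1,2],[0,0,0,1]]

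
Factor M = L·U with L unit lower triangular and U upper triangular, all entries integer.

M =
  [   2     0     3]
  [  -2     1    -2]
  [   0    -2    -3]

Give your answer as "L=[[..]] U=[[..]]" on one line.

  R1 -= -1·R0 → [0,1,1]
  R2 -= 0·R0 → [0,-2,-3]
  R2 -= -2·R1 → [0,0,-1]

L=[[1,0,0],[-1,1,0],[0,-2,1]] U=[[2,0,3],[0,1,1],[0,0,-1]]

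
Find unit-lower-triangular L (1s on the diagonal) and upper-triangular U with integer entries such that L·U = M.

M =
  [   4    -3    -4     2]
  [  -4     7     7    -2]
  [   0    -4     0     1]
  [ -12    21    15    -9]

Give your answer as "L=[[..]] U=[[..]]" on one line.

L=[[1,0,0,0],[-1,1,0,0],[0,-1,1,0],[-3,3,-2,1]] U=[[4,-3,-4,2],[0,4,3,0],[0,0,3,1],[0,0,0,-1]]

  r1 -= -1·r0 → [0,4,3,0]
  r2 -= 0·r0 → [0,-4,0,1]
  r3 -= -3·r0 → [0,12,3,-3]
  r2 -= -1·r1 → [0,0,3,1]
  r3 -= 3·r1 → [0,0,-6,-3]
  r3 -= -2·r2 → [0,0,0,-1]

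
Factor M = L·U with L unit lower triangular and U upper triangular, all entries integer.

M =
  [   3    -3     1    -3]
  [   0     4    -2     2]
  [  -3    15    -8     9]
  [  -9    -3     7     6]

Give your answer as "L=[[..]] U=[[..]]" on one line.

  row1 -= 0·row0 → [0,4,-2,2]
  row2 -= -1·row0 → [0,12,-7,6]
  row3 -= -3·row0 → [0,-12,10,-3]
  row2 -= 3·row1 → [0,0,-1,0]
  row3 -= -3·row1 → [0,0,4,3]
  row3 -= -4·row2 → [0,0,0,3]

L=[[1,0,0,0],[0,1,0,0],[-1,3,1,0],[-3,-3,-4,1]] U=[[3,-3,1,-3],[0,4,-2,2],[0,0,-1,0],[0,0,0,3]]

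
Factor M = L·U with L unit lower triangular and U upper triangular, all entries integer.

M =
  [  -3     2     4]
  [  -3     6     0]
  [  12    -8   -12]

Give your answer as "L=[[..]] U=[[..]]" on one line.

L=[[1,0,0],[1,1,0],[-4,0,1]] U=[[-3,2,4],[0,4,-4],[0,0,4]]

  r1 -= 1·r0 → [0,4,-4]
  r2 -= -4·r0 → [0,0,4]
  r2 -= 0·r1 → [0,0,4]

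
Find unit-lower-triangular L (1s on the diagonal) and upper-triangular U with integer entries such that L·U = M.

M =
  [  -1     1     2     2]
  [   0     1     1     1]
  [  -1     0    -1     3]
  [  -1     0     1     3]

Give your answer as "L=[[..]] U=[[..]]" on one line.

L=[[1,0,0,0],[0,1,0,0],[1,-1,1,0],[1,-1,0,1]] U=[[-1,1,2,2],[0,1,1,1],[0,0,-2,2],[0,0,0,2]]

  row1 -= 0·row0 → [0,1,1,1]
  row2 -= 1·row0 → [0,-1,-3,1]
  row3 -= 1·row0 → [0,-1,-1,1]
  row2 -= -1·row1 → [0,0,-2,2]
  row3 -= -1·row1 → [0,0,0,2]
  row3 -= 0·row2 → [0,0,0,2]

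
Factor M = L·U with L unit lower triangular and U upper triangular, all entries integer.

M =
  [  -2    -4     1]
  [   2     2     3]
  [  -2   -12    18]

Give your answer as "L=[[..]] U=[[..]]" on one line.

  r1 -= -1·r0 → [0,-2,4]
  r2 -= 1·r0 → [0,-8,17]
  r2 -= 4·r1 → [0,0,1]

L=[[1,0,0],[-1,1,0],[1,4,1]] U=[[-2,-4,1],[0,-2,4],[0,0,1]]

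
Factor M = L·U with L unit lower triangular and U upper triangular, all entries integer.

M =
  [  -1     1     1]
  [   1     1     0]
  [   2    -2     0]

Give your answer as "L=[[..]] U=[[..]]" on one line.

L=[[1,0,0],[-1,1,0],[-2,0,1]] U=[[-1,1,1],[0,2,1],[0,0,2]]

  R1 -= -1·R0 → [0,2,1]
  R2 -= -2·R0 → [0,0,2]
  R2 -= 0·R1 → [0,0,2]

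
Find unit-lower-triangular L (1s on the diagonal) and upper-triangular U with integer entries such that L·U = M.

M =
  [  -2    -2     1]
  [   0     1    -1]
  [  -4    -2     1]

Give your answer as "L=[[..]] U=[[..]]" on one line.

  r1 -= 0·r0 → [0,1,-1]
  r2 -= 2·r0 → [0,2,-1]
  r2 -= 2·r1 → [0,0,1]

L=[[1,0,0],[0,1,0],[2,2,1]] U=[[-2,-2,1],[0,1,-1],[0,0,1]]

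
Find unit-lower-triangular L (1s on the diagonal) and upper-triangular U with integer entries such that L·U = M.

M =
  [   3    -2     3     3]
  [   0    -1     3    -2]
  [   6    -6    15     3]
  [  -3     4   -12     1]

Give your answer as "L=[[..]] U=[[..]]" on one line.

  R1 -= 0·R0 → [0,-1,3,-2]
  R2 -= 2·R0 → [0,-2,9,-3]
  R3 -= -1·R0 → [0,2,-9,4]
  R2 -= 2·R1 → [0,0,3,1]
  R3 -= -2·R1 → [0,0,-3,0]
  R3 -= -1·R2 → [0,0,0,1]

L=[[1,0,0,0],[0,1,0,0],[2,2,1,0],[-1,-2,-1,1]] U=[[3,-2,3,3],[0,-1,3,-2],[0,0,3,1],[0,0,0,1]]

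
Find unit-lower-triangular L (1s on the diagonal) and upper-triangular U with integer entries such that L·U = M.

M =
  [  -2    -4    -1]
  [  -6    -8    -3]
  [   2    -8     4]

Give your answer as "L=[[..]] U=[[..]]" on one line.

L=[[1,0,0],[3,1,0],[-1,-3,1]] U=[[-2,-4,-1],[0,4,0],[0,0,3]]

  r1 -= 3·r0 → [0,4,0]
  r2 -= -1·r0 → [0,-12,3]
  r2 -= -3·r1 → [0,0,3]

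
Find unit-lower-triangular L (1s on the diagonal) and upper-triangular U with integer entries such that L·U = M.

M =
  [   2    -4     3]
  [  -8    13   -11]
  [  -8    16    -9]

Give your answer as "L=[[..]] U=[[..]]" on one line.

L=[[1,0,0],[-4,1,0],[-4,0,1]] U=[[2,-4,3],[0,-3,1],[0,0,3]]

  row1 -= -4·row0 → [0,-3,1]
  row2 -= -4·row0 → [0,0,3]
  row2 -= 0·row1 → [0,0,3]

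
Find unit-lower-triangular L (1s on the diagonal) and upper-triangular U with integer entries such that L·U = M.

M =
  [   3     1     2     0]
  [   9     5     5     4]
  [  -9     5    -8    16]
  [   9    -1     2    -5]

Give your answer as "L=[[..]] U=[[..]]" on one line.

  r1 -= 3·r0 → [0,2,-1,4]
  r2 -= -3·r0 → [0,8,-2,16]
  r3 -= 3·r0 → [0,-4,-4,-5]
  r2 -= 4·r1 → [0,0,2,0]
  r3 -= -2·r1 → [0,0,-6,3]
  r3 -= -3·r2 → [0,0,0,3]

L=[[1,0,0,0],[3,1,0,0],[-3,4,1,0],[3,-2,-3,1]] U=[[3,1,2,0],[0,2,-1,4],[0,0,2,0],[0,0,0,3]]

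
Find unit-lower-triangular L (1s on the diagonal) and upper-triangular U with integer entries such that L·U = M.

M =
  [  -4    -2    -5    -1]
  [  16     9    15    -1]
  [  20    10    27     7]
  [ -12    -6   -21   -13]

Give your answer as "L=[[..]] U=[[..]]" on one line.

  r1 -= -4·r0 → [0,1,-5,-5]
  r2 -= -5·r0 → [0,0,2,2]
  r3 -= 3·r0 → [0,0,-6,-10]
  r2 -= 0·r1 → [0,0,2,2]
  r3 -= 0·r1 → [0,0,-6,-10]
  r3 -= -3·r2 → [0,0,0,-4]

L=[[1,0,0,0],[-4,1,0,0],[-5,0,1,0],[3,0,-3,1]] U=[[-4,-2,-5,-1],[0,1,-5,-5],[0,0,2,2],[0,0,0,-4]]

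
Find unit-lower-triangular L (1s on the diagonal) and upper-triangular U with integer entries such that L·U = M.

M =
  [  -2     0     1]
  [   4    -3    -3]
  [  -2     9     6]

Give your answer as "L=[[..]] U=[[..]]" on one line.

L=[[1,0,0],[-2,1,0],[1,-3,1]] U=[[-2,0,1],[0,-3,-1],[0,0,2]]

  row1 -= -2·row0 → [0,-3,-1]
  row2 -= 1·row0 → [0,9,5]
  row2 -= -3·row1 → [0,0,2]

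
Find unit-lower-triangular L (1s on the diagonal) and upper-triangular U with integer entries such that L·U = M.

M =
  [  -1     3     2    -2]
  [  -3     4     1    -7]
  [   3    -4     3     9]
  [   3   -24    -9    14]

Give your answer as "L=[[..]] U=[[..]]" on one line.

L=[[1,0,0,0],[3,1,0,0],[-3,-1,1,0],[-3,3,3,1]] U=[[-1,3,2,-2],[0,-5,-5,-1],[0,0,4,2],[0,0,0,5]]

  R1 -= 3·R0 → [0,-5,-5,-1]
  R2 -= -3·R0 → [0,5,9,3]
  R3 -= -3·R0 → [0,-15,-3,8]
  R2 -= -1·R1 → [0,0,4,2]
  R3 -= 3·R1 → [0,0,12,11]
  R3 -= 3·R2 → [0,0,0,5]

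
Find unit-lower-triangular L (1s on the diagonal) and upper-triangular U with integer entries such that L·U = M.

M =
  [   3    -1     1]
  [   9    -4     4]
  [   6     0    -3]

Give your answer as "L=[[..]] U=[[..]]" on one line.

L=[[1,0,0],[3,1,0],[2,-2,1]] U=[[3,-1,1],[0,-1,1],[0,0,-3]]

  row1 -= 3·row0 → [0,-1,1]
  row2 -= 2·row0 → [0,2,-5]
  row2 -= -2·row1 → [0,0,-3]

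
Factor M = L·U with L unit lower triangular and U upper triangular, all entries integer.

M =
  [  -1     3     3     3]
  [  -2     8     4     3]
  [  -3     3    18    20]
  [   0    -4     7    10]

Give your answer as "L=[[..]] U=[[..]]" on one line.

L=[[1,0,0,0],[2,1,0,0],[3,-3,1,0],[0,-2,1,1]] U=[[-1,3,3,3],[0,2,-2,-3],[0,0,3,2],[0,0,0,2]]

  R1 -= 2·R0 → [0,2,-2,-3]
  R2 -= 3·R0 → [0,-6,9,11]
  R3 -= 0·R0 → [0,-4,7,10]
  R2 -= -3·R1 → [0,0,3,2]
  R3 -= -2·R1 → [0,0,3,4]
  R3 -= 1·R2 → [0,0,0,2]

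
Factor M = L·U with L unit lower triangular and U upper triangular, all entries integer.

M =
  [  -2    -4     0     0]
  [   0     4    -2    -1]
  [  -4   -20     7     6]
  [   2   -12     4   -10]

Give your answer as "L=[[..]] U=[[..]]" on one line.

L=[[1,0,0,0],[0,1,0,0],[2,-3,1,0],[-1,-4,-4,1]] U=[[-2,-4,0,0],[0,4,-2,-1],[0,0,1,3],[0,0,0,-2]]

  row1 -= 0·row0 → [0,4,-2,-1]
  row2 -= 2·row0 → [0,-12,7,6]
  row3 -= -1·row0 → [0,-16,4,-10]
  row2 -= -3·row1 → [0,0,1,3]
  row3 -= -4·row1 → [0,0,-4,-14]
  row3 -= -4·row2 → [0,0,0,-2]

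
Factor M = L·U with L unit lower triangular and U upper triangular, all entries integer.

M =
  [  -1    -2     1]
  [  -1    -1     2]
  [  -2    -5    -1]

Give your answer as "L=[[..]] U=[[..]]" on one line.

L=[[1,0,0],[1,1,0],[2,-1,1]] U=[[-1,-2,1],[0,1,1],[0,0,-2]]

  R1 -= 1·R0 → [0,1,1]
  R2 -= 2·R0 → [0,-1,-3]
  R2 -= -1·R1 → [0,0,-2]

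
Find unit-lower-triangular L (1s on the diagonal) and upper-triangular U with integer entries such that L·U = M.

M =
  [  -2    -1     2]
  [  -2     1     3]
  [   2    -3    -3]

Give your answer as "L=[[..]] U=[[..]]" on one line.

L=[[1,0,0],[1,1,0],[-1,-2,1]] U=[[-2,-1,2],[0,2,1],[0,0,1]]

  row1 -= 1·row0 → [0,2,1]
  row2 -= -1·row0 → [0,-4,-1]
  row2 -= -2·row1 → [0,0,1]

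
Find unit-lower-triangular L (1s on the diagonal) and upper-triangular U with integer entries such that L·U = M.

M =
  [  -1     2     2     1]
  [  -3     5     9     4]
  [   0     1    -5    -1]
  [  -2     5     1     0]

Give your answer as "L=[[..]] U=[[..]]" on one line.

L=[[1,0,0,0],[3,1,0,0],[0,-1,1,0],[2,-1,0,1]] U=[[-1,2,2,1],[0,-1,3,1],[0,0,-2,0],[0,0,0,-1]]

  R1 -= 3·R0 → [0,-1,3,1]
  R2 -= 0·R0 → [0,1,-5,-1]
  R3 -= 2·R0 → [0,1,-3,-2]
  R2 -= -1·R1 → [0,0,-2,0]
  R3 -= -1·R1 → [0,0,0,-1]
  R3 -= 0·R2 → [0,0,0,-1]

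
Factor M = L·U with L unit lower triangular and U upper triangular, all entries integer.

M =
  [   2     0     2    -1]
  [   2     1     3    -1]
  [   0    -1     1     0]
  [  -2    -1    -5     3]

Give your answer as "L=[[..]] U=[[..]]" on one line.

  R1 -= 1·R0 → [0,1,1,0]
  R2 -= 0·R0 → [0,-1,1,0]
  R3 -= -1·R0 → [0,-1,-3,2]
  R2 -= -1·R1 → [0,0,2,0]
  R3 -= -1·R1 → [0,0,-2,2]
  R3 -= -1·R2 → [0,0,0,2]

L=[[1,0,0,0],[1,1,0,0],[0,-1,1,0],[-1,-1,-1,1]] U=[[2,0,2,-1],[0,1,1,0],[0,0,2,0],[0,0,0,2]]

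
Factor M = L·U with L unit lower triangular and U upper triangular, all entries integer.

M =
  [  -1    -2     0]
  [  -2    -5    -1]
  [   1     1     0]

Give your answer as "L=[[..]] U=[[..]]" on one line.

L=[[1,0,0],[2,1,0],[-1,1,1]] U=[[-1,-2,0],[0,-1,-1],[0,0,1]]

  row1 -= 2·row0 → [0,-1,-1]
  row2 -= -1·row0 → [0,-1,0]
  row2 -= 1·row1 → [0,0,1]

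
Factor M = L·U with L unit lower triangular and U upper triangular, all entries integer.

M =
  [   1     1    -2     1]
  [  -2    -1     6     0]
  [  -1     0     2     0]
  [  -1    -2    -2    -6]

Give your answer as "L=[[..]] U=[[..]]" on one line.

L=[[1,0,0,0],[-2,1,0,0],[-1,1,1,0],[-1,-1,1,1]] U=[[1,1,-2,1],[0,1,2,2],[0,0,-2,-1],[0,0,0,-2]]

  R1 -= -2·R0 → [0,1,2,2]
  R2 -= -1·R0 → [0,1,0,1]
  R3 -= -1·R0 → [0,-1,-4,-5]
  R2 -= 1·R1 → [0,0,-2,-1]
  R3 -= -1·R1 → [0,0,-2,-3]
  R3 -= 1·R2 → [0,0,0,-2]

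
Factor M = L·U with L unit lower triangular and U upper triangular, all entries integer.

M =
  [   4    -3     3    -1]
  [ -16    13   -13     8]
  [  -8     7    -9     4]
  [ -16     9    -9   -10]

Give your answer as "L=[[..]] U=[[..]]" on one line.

  R1 -= -4·R0 → [0,1,-1,4]
  R2 -= -2·R0 → [0,1,-3,2]
  R3 -= -4·R0 → [0,-3,3,-14]
  R2 -= 1·R1 → [0,0,-2,-2]
  R3 -= -3·R1 → [0,0,0,-2]
  R3 -= 0·R2 → [0,0,0,-2]

L=[[1,0,0,0],[-4,1,0,0],[-2,1,1,0],[-4,-3,0,1]] U=[[4,-3,3,-1],[0,1,-1,4],[0,0,-2,-2],[0,0,0,-2]]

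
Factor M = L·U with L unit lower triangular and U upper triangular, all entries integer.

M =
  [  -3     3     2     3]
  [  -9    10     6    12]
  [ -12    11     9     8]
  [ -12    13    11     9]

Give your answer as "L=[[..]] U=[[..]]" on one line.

  R1 -= 3·R0 → [0,1,0,3]
  R2 -= 4·R0 → [0,-1,1,-4]
  R3 -= 4·R0 → [0,1,3,-3]
  R2 -= -1·R1 → [0,0,1,-1]
  R3 -= 1·R1 → [0,0,3,-6]
  R3 -= 3·R2 → [0,0,0,-3]

L=[[1,0,0,0],[3,1,0,0],[4,-1,1,0],[4,1,3,1]] U=[[-3,3,2,3],[0,1,0,3],[0,0,1,-1],[0,0,0,-3]]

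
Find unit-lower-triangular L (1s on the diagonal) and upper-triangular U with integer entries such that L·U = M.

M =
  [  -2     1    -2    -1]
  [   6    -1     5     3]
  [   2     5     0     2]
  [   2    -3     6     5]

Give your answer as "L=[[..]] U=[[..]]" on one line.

  row1 -= -3·row0 → [0,2,-1,0]
  row2 -= -1·row0 → [0,6,-2,1]
  row3 -= -1·row0 → [0,-2,4,4]
  row2 -= 3·row1 → [0,0,1,1]
  row3 -= -1·row1 → [0,0,3,4]
  row3 -= 3·row2 → [0,0,0,1]

L=[[1,0,0,0],[-3,1,0,0],[-1,3,1,0],[-1,-1,3,1]] U=[[-2,1,-2,-1],[0,2,-1,0],[0,0,1,1],[0,0,0,1]]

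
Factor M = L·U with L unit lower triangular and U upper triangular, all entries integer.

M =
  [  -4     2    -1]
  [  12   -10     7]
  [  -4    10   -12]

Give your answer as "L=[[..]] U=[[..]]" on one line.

  R1 -= -3·R0 → [0,-4,4]
  R2 -= 1·R0 → [0,8,-11]
  R2 -= -2·R1 → [0,0,-3]

L=[[1,0,0],[-3,1,0],[1,-2,1]] U=[[-4,2,-1],[0,-4,4],[0,0,-3]]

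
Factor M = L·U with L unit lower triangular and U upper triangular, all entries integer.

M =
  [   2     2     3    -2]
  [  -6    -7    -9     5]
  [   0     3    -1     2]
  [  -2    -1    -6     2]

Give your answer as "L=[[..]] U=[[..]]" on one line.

  r1 -= -3·r0 → [0,-1,0,-1]
  r2 -= 0·r0 → [0,3,-1,2]
  r3 -= -1·r0 → [0,1,-3,0]
  r2 -= -3·r1 → [0,0,-1,-1]
  r3 -= -1·r1 → [0,0,-3,-1]
  r3 -= 3·r2 → [0,0,0,2]

L=[[1,0,0,0],[-3,1,0,0],[0,-3,1,0],[-1,-1,3,1]] U=[[2,2,3,-2],[0,-1,0,-1],[0,0,-1,-1],[0,0,0,2]]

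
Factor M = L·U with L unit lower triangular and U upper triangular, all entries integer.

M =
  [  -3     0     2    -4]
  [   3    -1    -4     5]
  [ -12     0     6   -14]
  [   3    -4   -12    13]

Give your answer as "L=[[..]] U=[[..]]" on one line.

  r1 -= -1·r0 → [0,-1,-2,1]
  r2 -= 4·r0 → [0,0,-2,2]
  r3 -= -1·r0 → [0,-4,-10,9]
  r2 -= 0·r1 → [0,0,-2,2]
  r3 -= 4·r1 → [0,0,-2,5]
  r3 -= 1·r2 → [0,0,0,3]

L=[[1,0,0,0],[-1,1,0,0],[4,0,1,0],[-1,4,1,1]] U=[[-3,0,2,-4],[0,-1,-2,1],[0,0,-2,2],[0,0,0,3]]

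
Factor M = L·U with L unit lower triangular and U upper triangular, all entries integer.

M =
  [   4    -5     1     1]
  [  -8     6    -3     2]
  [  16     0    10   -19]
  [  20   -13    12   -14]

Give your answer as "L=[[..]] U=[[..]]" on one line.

L=[[1,0,0,0],[-2,1,0,0],[4,-5,1,0],[5,-3,4,1]] U=[[4,-5,1,1],[0,-4,-1,4],[0,0,1,-3],[0,0,0,5]]

  R1 -= -2·R0 → [0,-4,-1,4]
  R2 -= 4·R0 → [0,20,6,-23]
  R3 -= 5·R0 → [0,12,7,-19]
  R2 -= -5·R1 → [0,0,1,-3]
  R3 -= -3·R1 → [0,0,4,-7]
  R3 -= 4·R2 → [0,0,0,5]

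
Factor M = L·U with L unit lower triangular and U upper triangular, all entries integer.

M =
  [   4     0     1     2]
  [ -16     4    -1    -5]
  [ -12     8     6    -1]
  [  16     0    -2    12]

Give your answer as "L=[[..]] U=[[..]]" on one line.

L=[[1,0,0,0],[-4,1,0,0],[-3,2,1,0],[4,0,-2,1]] U=[[4,0,1,2],[0,4,3,3],[0,0,3,-1],[0,0,0,2]]

  r1 -= -4·r0 → [0,4,3,3]
  r2 -= -3·r0 → [0,8,9,5]
  r3 -= 4·r0 → [0,0,-6,4]
  r2 -= 2·r1 → [0,0,3,-1]
  r3 -= 0·r1 → [0,0,-6,4]
  r3 -= -2·r2 → [0,0,0,2]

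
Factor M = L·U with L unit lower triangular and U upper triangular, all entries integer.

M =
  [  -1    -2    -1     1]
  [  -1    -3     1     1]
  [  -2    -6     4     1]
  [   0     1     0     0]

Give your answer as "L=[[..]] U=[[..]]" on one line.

  r1 -= 1·r0 → [0,-1,2,0]
  r2 -= 2·r0 → [0,-2,6,-1]
  r3 -= 0·r0 → [0,1,0,0]
  r2 -= 2·r1 → [0,0,2,-1]
  r3 -= -1·r1 → [0,0,2,0]
  r3 -= 1·r2 → [0,0,0,1]

L=[[1,0,0,0],[1,1,0,0],[2,2,1,0],[0,-1,1,1]] U=[[-1,-2,-1,1],[0,-1,2,0],[0,0,2,-1],[0,0,0,1]]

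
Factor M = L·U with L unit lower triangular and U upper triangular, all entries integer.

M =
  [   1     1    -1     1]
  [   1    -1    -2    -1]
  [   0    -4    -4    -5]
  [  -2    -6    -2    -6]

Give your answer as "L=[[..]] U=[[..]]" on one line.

  row1 -= 1·row0 → [0,-2,-1,-2]
  row2 -= 0·row0 → [0,-4,-4,-5]
  row3 -= -2·row0 → [0,-4,-4,-4]
  row2 -= 2·row1 → [0,0,-2,-1]
  row3 -= 2·row1 → [0,0,-2,0]
  row3 -= 1·row2 → [0,0,0,1]

L=[[1,0,0,0],[1,1,0,0],[0,2,1,0],[-2,2,1,1]] U=[[1,1,-1,1],[0,-2,-1,-2],[0,0,-2,-1],[0,0,0,1]]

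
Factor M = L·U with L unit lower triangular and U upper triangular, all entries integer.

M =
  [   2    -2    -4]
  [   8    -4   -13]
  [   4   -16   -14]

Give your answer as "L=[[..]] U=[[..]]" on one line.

L=[[1,0,0],[4,1,0],[2,-3,1]] U=[[2,-2,-4],[0,4,3],[0,0,3]]

  R1 -= 4·R0 → [0,4,3]
  R2 -= 2·R0 → [0,-12,-6]
  R2 -= -3·R1 → [0,0,3]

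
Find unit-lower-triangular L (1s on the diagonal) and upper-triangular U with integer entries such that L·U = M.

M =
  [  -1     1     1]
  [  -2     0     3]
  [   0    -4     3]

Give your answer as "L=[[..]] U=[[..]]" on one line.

  R1 -= 2·R0 → [0,-2,1]
  R2 -= 0·R0 → [0,-4,3]
  R2 -= 2·R1 → [0,0,1]

L=[[1,0,0],[2,1,0],[0,2,1]] U=[[-1,1,1],[0,-2,1],[0,0,1]]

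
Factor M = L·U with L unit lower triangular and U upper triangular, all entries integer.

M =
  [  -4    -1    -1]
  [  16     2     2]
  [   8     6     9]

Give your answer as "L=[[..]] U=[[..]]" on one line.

  r1 -= -4·r0 → [0,-2,-2]
  r2 -= -2·r0 → [0,4,7]
  r2 -= -2·r1 → [0,0,3]

L=[[1,0,0],[-4,1,0],[-2,-2,1]] U=[[-4,-1,-1],[0,-2,-2],[0,0,3]]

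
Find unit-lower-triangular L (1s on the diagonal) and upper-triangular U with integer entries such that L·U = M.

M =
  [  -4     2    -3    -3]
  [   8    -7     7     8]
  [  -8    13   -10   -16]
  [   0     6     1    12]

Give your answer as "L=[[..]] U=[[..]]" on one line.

L=[[1,0,0,0],[-2,1,0,0],[2,-3,1,0],[0,-2,-3,1]] U=[[-4,2,-3,-3],[0,-3,1,2],[0,0,-1,-4],[0,0,0,4]]

  row1 -= -2·row0 → [0,-3,1,2]
  row2 -= 2·row0 → [0,9,-4,-10]
  row3 -= 0·row0 → [0,6,1,12]
  row2 -= -3·row1 → [0,0,-1,-4]
  row3 -= -2·row1 → [0,0,3,16]
  row3 -= -3·row2 → [0,0,0,4]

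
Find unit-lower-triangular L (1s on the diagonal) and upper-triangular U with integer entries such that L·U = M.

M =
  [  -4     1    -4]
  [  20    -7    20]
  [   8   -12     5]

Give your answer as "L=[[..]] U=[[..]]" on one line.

  r1 -= -5·r0 → [0,-2,0]
  r2 -= -2·r0 → [0,-10,-3]
  r2 -= 5·r1 → [0,0,-3]

L=[[1,0,0],[-5,1,0],[-2,5,1]] U=[[-4,1,-4],[0,-2,0],[0,0,-3]]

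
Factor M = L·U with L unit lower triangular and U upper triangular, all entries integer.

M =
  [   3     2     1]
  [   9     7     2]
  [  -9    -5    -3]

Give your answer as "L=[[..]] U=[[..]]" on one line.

L=[[1,0,0],[3,1,0],[-3,1,1]] U=[[3,2,1],[0,1,-1],[0,0,1]]

  r1 -= 3·r0 → [0,1,-1]
  r2 -= -3·r0 → [0,1,0]
  r2 -= 1·r1 → [0,0,1]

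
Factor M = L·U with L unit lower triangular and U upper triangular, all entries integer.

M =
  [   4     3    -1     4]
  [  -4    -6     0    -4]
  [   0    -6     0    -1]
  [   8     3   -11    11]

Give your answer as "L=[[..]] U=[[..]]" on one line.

  row1 -= -1·row0 → [0,-3,-1,0]
  row2 -= 0·row0 → [0,-6,0,-1]
  row3 -= 2·row0 → [0,-3,-9,3]
  row2 -= 2·row1 → [0,0,2,-1]
  row3 -= 1·row1 → [0,0,-8,3]
  row3 -= -4·row2 → [0,0,0,-1]

L=[[1,0,0,0],[-1,1,0,0],[0,2,1,0],[2,1,-4,1]] U=[[4,3,-1,4],[0,-3,-1,0],[0,0,2,-1],[0,0,0,-1]]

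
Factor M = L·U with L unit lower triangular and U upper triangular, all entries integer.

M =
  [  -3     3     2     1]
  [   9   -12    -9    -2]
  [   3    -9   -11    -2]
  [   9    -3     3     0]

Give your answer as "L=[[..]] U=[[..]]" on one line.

  R1 -= -3·R0 → [0,-3,-3,1]
  R2 -= -1·R0 → [0,-6,-9,-1]
  R3 -= -3·R0 → [0,6,9,3]
  R2 -= 2·R1 → [0,0,-3,-3]
  R3 -= -2·R1 → [0,0,3,5]
  R3 -= -1·R2 → [0,0,0,2]

L=[[1,0,0,0],[-3,1,0,0],[-1,2,1,0],[-3,-2,-1,1]] U=[[-3,3,2,1],[0,-3,-3,1],[0,0,-3,-3],[0,0,0,2]]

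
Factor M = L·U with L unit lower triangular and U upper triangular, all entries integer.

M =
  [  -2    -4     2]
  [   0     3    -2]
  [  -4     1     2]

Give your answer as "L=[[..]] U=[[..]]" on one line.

L=[[1,0,0],[0,1,0],[2,3,1]] U=[[-2,-4,2],[0,3,-2],[0,0,4]]

  R1 -= 0·R0 → [0,3,-2]
  R2 -= 2·R0 → [0,9,-2]
  R2 -= 3·R1 → [0,0,4]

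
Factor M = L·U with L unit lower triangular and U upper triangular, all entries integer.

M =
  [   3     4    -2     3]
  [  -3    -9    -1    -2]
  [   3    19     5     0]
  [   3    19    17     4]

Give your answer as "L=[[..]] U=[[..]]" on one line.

L=[[1,0,0,0],[-1,1,0,0],[1,-3,1,0],[1,-3,-5,1]] U=[[3,4,-2,3],[0,-5,-3,1],[0,0,-2,0],[0,0,0,4]]

  R1 -= -1·R0 → [0,-5,-3,1]
  R2 -= 1·R0 → [0,15,7,-3]
  R3 -= 1·R0 → [0,15,19,1]
  R2 -= -3·R1 → [0,0,-2,0]
  R3 -= -3·R1 → [0,0,10,4]
  R3 -= -5·R2 → [0,0,0,4]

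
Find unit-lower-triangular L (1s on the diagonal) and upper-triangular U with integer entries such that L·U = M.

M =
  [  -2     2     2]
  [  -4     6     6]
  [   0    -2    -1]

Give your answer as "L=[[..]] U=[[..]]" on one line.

  row1 -= 2·row0 → [0,2,2]
  row2 -= 0·row0 → [0,-2,-1]
  row2 -= -1·row1 → [0,0,1]

L=[[1,0,0],[2,1,0],[0,-1,1]] U=[[-2,2,2],[0,2,2],[0,0,1]]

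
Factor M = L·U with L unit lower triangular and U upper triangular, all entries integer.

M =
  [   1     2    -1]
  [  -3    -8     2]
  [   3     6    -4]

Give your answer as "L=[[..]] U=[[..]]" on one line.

  R1 -= -3·R0 → [0,-2,-1]
  R2 -= 3·R0 → [0,0,-1]
  R2 -= 0·R1 → [0,0,-1]

L=[[1,0,0],[-3,1,0],[3,0,1]] U=[[1,2,-1],[0,-2,-1],[0,0,-1]]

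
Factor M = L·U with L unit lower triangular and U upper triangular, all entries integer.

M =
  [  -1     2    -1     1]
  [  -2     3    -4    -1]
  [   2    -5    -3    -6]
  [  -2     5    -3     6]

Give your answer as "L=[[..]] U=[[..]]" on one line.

L=[[1,0,0,0],[2,1,0,0],[-2,1,1,0],[2,-1,1,1]] U=[[-1,2,-1,1],[0,-1,-2,-3],[0,0,-3,-1],[0,0,0,2]]

  row1 -= 2·row0 → [0,-1,-2,-3]
  row2 -= -2·row0 → [0,-1,-5,-4]
  row3 -= 2·row0 → [0,1,-1,4]
  row2 -= 1·row1 → [0,0,-3,-1]
  row3 -= -1·row1 → [0,0,-3,1]
  row3 -= 1·row2 → [0,0,0,2]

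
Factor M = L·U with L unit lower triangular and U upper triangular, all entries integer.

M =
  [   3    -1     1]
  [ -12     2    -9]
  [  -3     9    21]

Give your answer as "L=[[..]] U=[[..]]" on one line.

  R1 -= -4·R0 → [0,-2,-5]
  R2 -= -1·R0 → [0,8,22]
  R2 -= -4·R1 → [0,0,2]

L=[[1,0,0],[-4,1,0],[-1,-4,1]] U=[[3,-1,1],[0,-2,-5],[0,0,2]]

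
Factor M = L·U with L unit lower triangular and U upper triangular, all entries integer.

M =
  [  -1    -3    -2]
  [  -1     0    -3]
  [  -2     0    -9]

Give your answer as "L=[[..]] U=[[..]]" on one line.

L=[[1,0,0],[1,1,0],[2,2,1]] U=[[-1,-3,-2],[0,3,-1],[0,0,-3]]

  r1 -= 1·r0 → [0,3,-1]
  r2 -= 2·r0 → [0,6,-5]
  r2 -= 2·r1 → [0,0,-3]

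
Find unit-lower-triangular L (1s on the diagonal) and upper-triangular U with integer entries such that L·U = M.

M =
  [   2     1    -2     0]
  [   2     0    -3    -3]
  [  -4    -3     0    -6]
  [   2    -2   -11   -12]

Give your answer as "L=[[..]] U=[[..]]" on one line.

  r1 -= 1·r0 → [0,-1,-1,-3]
  r2 -= -2·r0 → [0,-1,-4,-6]
  r3 -= 1·r0 → [0,-3,-9,-12]
  r2 -= 1·r1 → [0,0,-3,-3]
  r3 -= 3·r1 → [0,0,-6,-3]
  r3 -= 2·r2 → [0,0,0,3]

L=[[1,0,0,0],[1,1,0,0],[-2,1,1,0],[1,3,2,1]] U=[[2,1,-2,0],[0,-1,-1,-3],[0,0,-3,-3],[0,0,0,3]]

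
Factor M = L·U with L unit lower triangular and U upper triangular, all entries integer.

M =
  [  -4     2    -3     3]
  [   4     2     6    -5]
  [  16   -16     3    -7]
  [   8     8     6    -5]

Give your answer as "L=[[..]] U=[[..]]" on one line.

  r1 -= -1·r0 → [0,4,3,-2]
  r2 -= -4·r0 → [0,-8,-9,5]
  r3 -= -2·r0 → [0,12,0,1]
  r2 -= -2·r1 → [0,0,-3,1]
  r3 -= 3·r1 → [0,0,-9,7]
  r3 -= 3·r2 → [0,0,0,4]

L=[[1,0,0,0],[-1,1,0,0],[-4,-2,1,0],[-2,3,3,1]] U=[[-4,2,-3,3],[0,4,3,-2],[0,0,-3,1],[0,0,0,4]]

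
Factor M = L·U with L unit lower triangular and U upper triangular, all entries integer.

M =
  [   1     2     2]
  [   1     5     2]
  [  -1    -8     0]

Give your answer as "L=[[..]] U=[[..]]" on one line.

L=[[1,0,0],[1,1,0],[-1,-2,1]] U=[[1,2,2],[0,3,0],[0,0,2]]

  R1 -= 1·R0 → [0,3,0]
  R2 -= -1·R0 → [0,-6,2]
  R2 -= -2·R1 → [0,0,2]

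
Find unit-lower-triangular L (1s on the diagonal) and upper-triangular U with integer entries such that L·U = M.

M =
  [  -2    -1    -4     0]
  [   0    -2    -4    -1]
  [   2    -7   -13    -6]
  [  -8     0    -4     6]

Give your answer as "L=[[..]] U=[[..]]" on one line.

  row1 -= 0·row0 → [0,-2,-4,-1]
  row2 -= -1·row0 → [0,-8,-17,-6]
  row3 -= 4·row0 → [0,4,12,6]
  row2 -= 4·row1 → [0,0,-1,-2]
  row3 -= -2·row1 → [0,0,4,4]
  row3 -= -4·row2 → [0,0,0,-4]

L=[[1,0,0,0],[0,1,0,0],[-1,4,1,0],[4,-2,-4,1]] U=[[-2,-1,-4,0],[0,-2,-4,-1],[0,0,-1,-2],[0,0,0,-4]]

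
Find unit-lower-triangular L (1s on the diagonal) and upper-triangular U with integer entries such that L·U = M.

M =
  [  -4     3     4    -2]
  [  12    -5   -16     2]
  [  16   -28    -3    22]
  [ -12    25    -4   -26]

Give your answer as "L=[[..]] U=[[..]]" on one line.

L=[[1,0,0,0],[-3,1,0,0],[-4,-4,1,0],[3,4,0,1]] U=[[-4,3,4,-2],[0,4,-4,-4],[0,0,-3,-2],[0,0,0,-4]]

  r1 -= -3·r0 → [0,4,-4,-4]
  r2 -= -4·r0 → [0,-16,13,14]
  r3 -= 3·r0 → [0,16,-16,-20]
  r2 -= -4·r1 → [0,0,-3,-2]
  r3 -= 4·r1 → [0,0,0,-4]
  r3 -= 0·r2 → [0,0,0,-4]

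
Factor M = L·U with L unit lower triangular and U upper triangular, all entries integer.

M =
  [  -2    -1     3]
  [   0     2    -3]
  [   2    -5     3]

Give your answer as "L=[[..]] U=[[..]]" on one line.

  row1 -= 0·row0 → [0,2,-3]
  row2 -= -1·row0 → [0,-6,6]
  row2 -= -3·row1 → [0,0,-3]

L=[[1,0,0],[0,1,0],[-1,-3,1]] U=[[-2,-1,3],[0,2,-3],[0,0,-3]]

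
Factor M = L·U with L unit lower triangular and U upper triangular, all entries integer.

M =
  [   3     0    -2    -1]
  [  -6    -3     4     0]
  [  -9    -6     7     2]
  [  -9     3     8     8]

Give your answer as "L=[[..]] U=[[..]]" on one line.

L=[[1,0,0,0],[-2,1,0,0],[-3,2,1,0],[-3,-1,2,1]] U=[[3,0,-2,-1],[0,-3,0,-2],[0,0,1,3],[0,0,0,-3]]

  row1 -= -2·row0 → [0,-3,0,-2]
  row2 -= -3·row0 → [0,-6,1,-1]
  row3 -= -3·row0 → [0,3,2,5]
  row2 -= 2·row1 → [0,0,1,3]
  row3 -= -1·row1 → [0,0,2,3]
  row3 -= 2·row2 → [0,0,0,-3]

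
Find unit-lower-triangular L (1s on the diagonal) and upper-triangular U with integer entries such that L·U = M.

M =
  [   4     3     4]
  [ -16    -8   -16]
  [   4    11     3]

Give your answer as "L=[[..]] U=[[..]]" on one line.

  r1 -= -4·r0 → [0,4,0]
  r2 -= 1·r0 → [0,8,-1]
  r2 -= 2·r1 → [0,0,-1]

L=[[1,0,0],[-4,1,0],[1,2,1]] U=[[4,3,4],[0,4,0],[0,0,-1]]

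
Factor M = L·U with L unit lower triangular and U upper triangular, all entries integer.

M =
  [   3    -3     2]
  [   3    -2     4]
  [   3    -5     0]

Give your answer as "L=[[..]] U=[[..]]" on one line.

L=[[1,0,0],[1,1,0],[1,-2,1]] U=[[3,-3,2],[0,1,2],[0,0,2]]

  R1 -= 1·R0 → [0,1,2]
  R2 -= 1·R0 → [0,-2,-2]
  R2 -= -2·R1 → [0,0,2]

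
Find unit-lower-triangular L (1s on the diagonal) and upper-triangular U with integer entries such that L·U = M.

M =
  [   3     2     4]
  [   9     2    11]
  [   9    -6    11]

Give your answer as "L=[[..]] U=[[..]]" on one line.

  r1 -= 3·r0 → [0,-4,-1]
  r2 -= 3·r0 → [0,-12,-1]
  r2 -= 3·r1 → [0,0,2]

L=[[1,0,0],[3,1,0],[3,3,1]] U=[[3,2,4],[0,-4,-1],[0,0,2]]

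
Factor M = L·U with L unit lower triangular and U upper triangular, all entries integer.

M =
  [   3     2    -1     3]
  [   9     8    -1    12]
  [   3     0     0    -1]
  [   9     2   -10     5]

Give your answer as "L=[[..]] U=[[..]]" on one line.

  R1 -= 3·R0 → [0,2,2,3]
  R2 -= 1·R0 → [0,-2,1,-4]
  R3 -= 3·R0 → [0,-4,-7,-4]
  R2 -= -1·R1 → [0,0,3,-1]
  R3 -= -2·R1 → [0,0,-3,2]
  R3 -= -1·R2 → [0,0,0,1]

L=[[1,0,0,0],[3,1,0,0],[1,-1,1,0],[3,-2,-1,1]] U=[[3,2,-1,3],[0,2,2,3],[0,0,3,-1],[0,0,0,1]]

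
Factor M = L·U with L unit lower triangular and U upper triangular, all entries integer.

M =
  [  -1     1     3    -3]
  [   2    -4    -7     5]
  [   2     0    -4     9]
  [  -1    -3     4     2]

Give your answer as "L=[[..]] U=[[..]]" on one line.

L=[[1,0,0,0],[-2,1,0,0],[-2,-1,1,0],[1,2,3,1]] U=[[-1,1,3,-3],[0,-2,-1,-1],[0,0,1,2],[0,0,0,1]]

  R1 -= -2·R0 → [0,-2,-1,-1]
  R2 -= -2·R0 → [0,2,2,3]
  R3 -= 1·R0 → [0,-4,1,5]
  R2 -= -1·R1 → [0,0,1,2]
  R3 -= 2·R1 → [0,0,3,7]
  R3 -= 3·R2 → [0,0,0,1]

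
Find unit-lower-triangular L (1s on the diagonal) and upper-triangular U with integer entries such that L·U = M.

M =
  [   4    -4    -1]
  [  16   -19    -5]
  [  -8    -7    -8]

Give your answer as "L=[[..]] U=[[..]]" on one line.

  r1 -= 4·r0 → [0,-3,-1]
  r2 -= -2·r0 → [0,-15,-10]
  r2 -= 5·r1 → [0,0,-5]

L=[[1,0,0],[4,1,0],[-2,5,1]] U=[[4,-4,-1],[0,-3,-1],[0,0,-5]]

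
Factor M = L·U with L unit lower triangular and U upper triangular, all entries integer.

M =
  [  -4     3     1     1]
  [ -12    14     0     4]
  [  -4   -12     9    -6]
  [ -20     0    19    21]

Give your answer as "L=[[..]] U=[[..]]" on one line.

L=[[1,0,0,0],[3,1,0,0],[1,-3,1,0],[5,-3,-5,1]] U=[[-4,3,1,1],[0,5,-3,1],[0,0,-1,-4],[0,0,0,-1]]

  r1 -= 3·r0 → [0,5,-3,1]
  r2 -= 1·r0 → [0,-15,8,-7]
  r3 -= 5·r0 → [0,-15,14,16]
  r2 -= -3·r1 → [0,0,-1,-4]
  r3 -= -3·r1 → [0,0,5,19]
  r3 -= -5·r2 → [0,0,0,-1]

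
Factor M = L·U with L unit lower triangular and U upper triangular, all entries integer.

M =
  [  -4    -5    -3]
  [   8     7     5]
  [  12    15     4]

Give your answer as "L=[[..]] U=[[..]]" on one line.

  R1 -= -2·R0 → [0,-3,-1]
  R2 -= -3·R0 → [0,0,-5]
  R2 -= 0·R1 → [0,0,-5]

L=[[1,0,0],[-2,1,0],[-3,0,1]] U=[[-4,-5,-3],[0,-3,-1],[0,0,-5]]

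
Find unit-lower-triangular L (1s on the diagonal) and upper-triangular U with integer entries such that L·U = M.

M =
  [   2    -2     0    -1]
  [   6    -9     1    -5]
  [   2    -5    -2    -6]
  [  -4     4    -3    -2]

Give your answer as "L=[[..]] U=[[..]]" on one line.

L=[[1,0,0,0],[3,1,0,0],[1,1,1,0],[-2,0,1,1]] U=[[2,-2,0,-1],[0,-3,1,-2],[0,0,-3,-3],[0,0,0,-1]]

  row1 -= 3·row0 → [0,-3,1,-2]
  row2 -= 1·row0 → [0,-3,-2,-5]
  row3 -= -2·row0 → [0,0,-3,-4]
  row2 -= 1·row1 → [0,0,-3,-3]
  row3 -= 0·row1 → [0,0,-3,-4]
  row3 -= 1·row2 → [0,0,0,-1]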